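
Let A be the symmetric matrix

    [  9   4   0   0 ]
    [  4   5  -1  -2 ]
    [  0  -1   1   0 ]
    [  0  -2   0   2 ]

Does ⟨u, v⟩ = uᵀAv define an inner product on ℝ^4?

Symmetric row and column elimination reduces A to a congruent diagonal form with pivots 9, 29/9, 20/29, 1/5.
So there are 4 positive pivots.
Hence Q is positive definite.
⟨·,·⟩ is an inner product exactly when A is positive definite.

yes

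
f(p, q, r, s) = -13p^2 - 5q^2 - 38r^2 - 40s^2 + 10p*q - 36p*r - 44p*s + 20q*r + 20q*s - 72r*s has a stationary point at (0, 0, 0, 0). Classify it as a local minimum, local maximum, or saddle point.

local maximum

The Hessian at the origin is H = [[-26, 10, -36, -44], [10, -10, 20, 20], [-36, 20, -76, -72], [-44, 20, -72, -80]].
An LDLᵀ factorisation of H has diagonal entries -26, -80/13, -20, -4/5.
So there are 4 negative pivots.
H is negative definite, so the origin is a strict local maximum.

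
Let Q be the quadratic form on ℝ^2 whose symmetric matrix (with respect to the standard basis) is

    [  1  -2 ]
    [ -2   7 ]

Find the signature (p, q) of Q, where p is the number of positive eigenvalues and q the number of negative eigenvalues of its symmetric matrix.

(2, 0)

Symmetric row and column elimination reduces A to a congruent diagonal form with pivots 1, 3.
Counting signs: 2 positive.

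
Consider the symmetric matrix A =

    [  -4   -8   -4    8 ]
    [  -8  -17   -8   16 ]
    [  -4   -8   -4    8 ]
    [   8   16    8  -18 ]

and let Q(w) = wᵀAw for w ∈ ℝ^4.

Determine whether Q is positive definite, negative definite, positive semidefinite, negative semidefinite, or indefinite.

negative semidefinite

Symmetric row and column elimination reduces A to a congruent diagonal form with pivots -4, -1, 0, -2.
That gives 3 negative, 1 zero pivots.
Hence Q is negative semidefinite.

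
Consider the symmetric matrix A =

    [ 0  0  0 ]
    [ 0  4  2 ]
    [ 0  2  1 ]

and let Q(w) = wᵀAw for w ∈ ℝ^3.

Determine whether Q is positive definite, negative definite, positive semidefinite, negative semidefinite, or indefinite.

positive semidefinite

Applying the same elementary operations to the rows and columns of A produces a congruent diagonal matrix with entries 0, 4, 0.
Counting signs: 1 positive, 2 zero.
Hence Q is positive semidefinite.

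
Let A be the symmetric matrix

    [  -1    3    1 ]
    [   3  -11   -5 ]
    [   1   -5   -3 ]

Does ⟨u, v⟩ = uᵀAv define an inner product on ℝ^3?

no

Symmetric row and column elimination reduces A to a congruent diagonal form with pivots -1, -2, 0.
That gives 2 negative, 1 zero pivots.
Hence Q is negative semidefinite.
⟨·,·⟩ is an inner product exactly when A is positive definite.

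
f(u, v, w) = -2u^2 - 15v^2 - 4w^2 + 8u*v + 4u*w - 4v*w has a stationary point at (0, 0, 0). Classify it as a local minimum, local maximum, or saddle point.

The Hessian at the origin is H = [[-4, 8, 4], [8, -30, -4], [4, -4, -8]].
Symmetric row and column elimination reduces H to a congruent diagonal form with pivots -4, -14, -20/7.
That gives 3 negative pivots.
H is negative definite, so the origin is a strict local maximum.

local maximum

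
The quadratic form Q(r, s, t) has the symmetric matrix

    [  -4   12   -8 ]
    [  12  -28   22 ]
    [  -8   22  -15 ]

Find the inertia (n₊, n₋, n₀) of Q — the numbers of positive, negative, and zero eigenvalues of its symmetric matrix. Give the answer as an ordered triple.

(2, 1, 0)

An LDLᵀ factorisation of A has diagonal entries -4, 8, 1/2.
So there are 2 positive, 1 negative pivots.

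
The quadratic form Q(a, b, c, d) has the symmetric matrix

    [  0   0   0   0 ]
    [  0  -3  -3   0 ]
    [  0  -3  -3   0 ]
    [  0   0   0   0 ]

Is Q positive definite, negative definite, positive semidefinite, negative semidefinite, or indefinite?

Congruent diagonalization of A (simultaneous row and column reduction) yields pivots 0, -3, 0, 0.
So there are 1 negative, 3 zero pivots.
Hence Q is negative semidefinite.

negative semidefinite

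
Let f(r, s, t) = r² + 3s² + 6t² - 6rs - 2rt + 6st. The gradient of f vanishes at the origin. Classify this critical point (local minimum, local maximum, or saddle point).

saddle point

The Hessian at the origin is H = [[2, -6, -2], [-6, 6, 6], [-2, 6, 12]].
Symmetric row and column elimination reduces H to a congruent diagonal form with pivots 2, -12, 10.
That gives 2 positive, 1 negative pivots.
H is indefinite, so the origin is a saddle point.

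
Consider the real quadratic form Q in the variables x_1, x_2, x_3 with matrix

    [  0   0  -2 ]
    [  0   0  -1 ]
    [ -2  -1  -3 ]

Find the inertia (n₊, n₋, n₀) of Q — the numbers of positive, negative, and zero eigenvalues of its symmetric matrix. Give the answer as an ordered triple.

By Sylvester's law of inertia any congruent diagonalization of A has 1 positive, 1 negative and 1 zero entries.

(1, 1, 1)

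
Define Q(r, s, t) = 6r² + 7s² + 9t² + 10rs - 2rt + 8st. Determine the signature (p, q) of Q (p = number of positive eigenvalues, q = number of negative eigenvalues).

Write A = [[6, 5, -1], [5, 7, 4], [-1, 4, 9]].
Congruent diagonalization of A (simultaneous row and column reduction) yields pivots 6, 17/6, 10/17.
So there are 3 positive pivots.

(3, 0)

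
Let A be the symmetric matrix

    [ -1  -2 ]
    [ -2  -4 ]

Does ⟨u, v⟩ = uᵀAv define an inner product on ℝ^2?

Symmetric row and column elimination reduces A to a congruent diagonal form with pivots -1, 0.
That gives 1 negative, 1 zero pivots.
Hence Q is negative semidefinite.
⟨·,·⟩ is an inner product exactly when A is positive definite.

no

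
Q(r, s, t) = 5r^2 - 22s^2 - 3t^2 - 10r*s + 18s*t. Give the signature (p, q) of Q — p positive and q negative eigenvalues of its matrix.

(1, 1)

The symmetric matrix is A = [[5, -5, 0], [-5, -22, 9], [0, 9, -3]].
Applying the same elementary operations to the rows and columns of A produces a congruent diagonal matrix with entries 5, -27, 0.
Counting signs: 1 positive, 1 negative, 1 zero.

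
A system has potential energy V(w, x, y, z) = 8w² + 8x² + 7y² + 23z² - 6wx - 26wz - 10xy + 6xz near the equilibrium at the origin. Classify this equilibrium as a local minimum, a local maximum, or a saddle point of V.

The Hessian at the origin is H = [[16, -6, 0, -26], [-6, 16, -10, 6], [0, -10, 14, 0], [-26, 6, 0, 46]].
Symmetric row and column elimination reduces H to a congruent diagonal form with pivots 16, 55/4, 74/11, 60/37.
So there are 4 positive pivots.
H is positive definite, so the origin is a strict local minimum.

local minimum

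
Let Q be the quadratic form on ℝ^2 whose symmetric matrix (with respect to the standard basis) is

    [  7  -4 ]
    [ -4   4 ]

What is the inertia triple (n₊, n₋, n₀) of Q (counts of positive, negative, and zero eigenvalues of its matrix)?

(2, 0, 0)

Symmetric row and column elimination reduces A to a congruent diagonal form with pivots 7, 12/7.
That gives 2 positive pivots.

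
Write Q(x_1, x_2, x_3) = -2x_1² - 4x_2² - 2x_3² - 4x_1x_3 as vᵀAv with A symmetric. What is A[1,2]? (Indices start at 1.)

0

The coefficient of x_1·x_2 in Q is 0. For a symmetric A this equals A[1,2] + A[2,1] = 2·A[1,2].
So A[1,2] = 0/2 = 0.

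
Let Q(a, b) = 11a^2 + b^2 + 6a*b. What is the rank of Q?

2

Write A = [[11, 3], [3, 1]].
Row-reducing A symmetrically gives the diagonal entries 11, 2/11.
So there are 2 positive pivots.
The rank is the number of nonzero pivots: 2.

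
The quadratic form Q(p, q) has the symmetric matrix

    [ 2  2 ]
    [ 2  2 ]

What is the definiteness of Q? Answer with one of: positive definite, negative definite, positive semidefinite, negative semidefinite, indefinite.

positive semidefinite

Row-reducing A symmetrically gives the diagonal entries 2, 0.
That gives 1 positive, 1 zero pivots.
Hence Q is positive semidefinite.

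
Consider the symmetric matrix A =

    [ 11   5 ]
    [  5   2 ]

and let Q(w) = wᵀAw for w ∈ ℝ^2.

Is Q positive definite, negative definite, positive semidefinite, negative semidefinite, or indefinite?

For the 2×2 matrix [[11, 5], [5, 2]]: det = 11·2 − (5)² = -3, trace = 13.
det < 0 so the eigenvalues have opposite signs; the form is indefinite.

indefinite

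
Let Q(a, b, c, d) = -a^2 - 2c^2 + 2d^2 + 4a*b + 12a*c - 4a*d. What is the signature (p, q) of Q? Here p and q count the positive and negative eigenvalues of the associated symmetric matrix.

(2, 2)

The symmetric matrix is A = [[-1, 2, 6, -2], [2, 0, 0, 0], [6, 0, -2, 0], [-2, 0, 0, 2]].
Row-reducing A symmetrically gives the diagonal entries -1, 4, -2, 2.
So there are 2 positive, 2 negative pivots.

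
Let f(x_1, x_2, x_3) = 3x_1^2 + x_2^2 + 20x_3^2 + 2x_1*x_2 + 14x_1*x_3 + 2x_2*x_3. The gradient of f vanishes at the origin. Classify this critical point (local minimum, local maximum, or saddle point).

local minimum

The Hessian at the origin is H = [[6, 2, 14], [2, 2, 2], [14, 2, 40]].
Row-reducing H symmetrically gives the diagonal entries 6, 4/3, 2.
Counting signs: 3 positive.
H is positive definite, so the origin is a strict local minimum.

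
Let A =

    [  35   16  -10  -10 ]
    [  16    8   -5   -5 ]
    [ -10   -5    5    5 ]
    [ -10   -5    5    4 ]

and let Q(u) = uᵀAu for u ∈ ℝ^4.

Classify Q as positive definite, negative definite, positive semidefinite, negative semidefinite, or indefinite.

Row-reducing A symmetrically gives the diagonal entries 35, 24/35, 15/8, -1.
So there are 3 positive, 1 negative pivots.
Hence Q is indefinite.

indefinite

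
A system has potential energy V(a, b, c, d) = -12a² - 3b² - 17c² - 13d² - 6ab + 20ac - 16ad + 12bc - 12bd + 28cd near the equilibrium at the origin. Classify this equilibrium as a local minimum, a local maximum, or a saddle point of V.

local maximum

The Hessian at the origin is H = [[-24, -6, 20, -16], [-6, -6, 12, -12], [20, 12, -34, 28], [-16, -12, 28, -26]].
An LDLᵀ factorisation of H has diagonal entries -24, -9/2, -58/9, -10/29.
That gives 4 negative pivots.
H is negative definite, so the origin is a strict local maximum.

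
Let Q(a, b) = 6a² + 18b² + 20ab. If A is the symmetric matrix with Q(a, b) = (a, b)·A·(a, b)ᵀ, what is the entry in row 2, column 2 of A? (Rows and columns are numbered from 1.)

The coefficient of b² in Q is 18, and that is exactly A[2,2].

18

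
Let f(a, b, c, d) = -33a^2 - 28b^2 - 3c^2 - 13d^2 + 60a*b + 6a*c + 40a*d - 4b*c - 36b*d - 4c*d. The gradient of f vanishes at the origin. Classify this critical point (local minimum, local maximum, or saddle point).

The Hessian at the origin is H = [[-66, 60, 6, 40], [60, -56, -4, -36], [6, -4, -6, -4], [40, -36, -4, -26]].
Applying the same elementary operations to the rows and columns of H produces a congruent diagonal matrix with entries -66, -16/11, -4, -5/3.
So there are 4 negative pivots.
H is negative definite, so the origin is a strict local maximum.

local maximum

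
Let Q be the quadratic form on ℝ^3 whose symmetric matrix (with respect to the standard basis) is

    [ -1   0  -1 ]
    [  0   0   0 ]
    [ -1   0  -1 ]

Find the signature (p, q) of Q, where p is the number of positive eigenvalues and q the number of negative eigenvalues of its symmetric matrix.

Symmetric row and column elimination reduces A to a congruent diagonal form with pivots -1, 0, 0.
That gives 1 negative, 2 zero pivots.

(0, 1)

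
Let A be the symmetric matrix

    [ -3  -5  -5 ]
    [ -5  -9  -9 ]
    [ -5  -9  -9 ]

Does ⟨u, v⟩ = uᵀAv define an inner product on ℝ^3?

Row-reducing A symmetrically gives the diagonal entries -3, -2/3, 0.
That gives 2 negative, 1 zero pivots.
Hence Q is negative semidefinite.
⟨·,·⟩ is an inner product exactly when A is positive definite.

no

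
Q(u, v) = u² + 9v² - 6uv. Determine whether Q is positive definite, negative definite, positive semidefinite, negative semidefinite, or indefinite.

Write A = [[1, -3], [-3, 9]].
Congruent diagonalization of A (simultaneous row and column reduction) yields pivots 1, 0.
That gives 1 positive, 1 zero pivots.
Hence Q is positive semidefinite.

positive semidefinite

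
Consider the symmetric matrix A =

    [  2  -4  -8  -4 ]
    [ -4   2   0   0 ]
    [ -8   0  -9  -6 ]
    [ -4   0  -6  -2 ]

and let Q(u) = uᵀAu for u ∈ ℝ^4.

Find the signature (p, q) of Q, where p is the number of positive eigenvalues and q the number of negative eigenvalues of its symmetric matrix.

(3, 1)

Row-reducing A symmetrically gives the diagonal entries 2, -6, 5/3, 2/5.
Counting signs: 3 positive, 1 negative.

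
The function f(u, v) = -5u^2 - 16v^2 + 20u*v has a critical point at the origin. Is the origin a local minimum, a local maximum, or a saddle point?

saddle point

The Hessian at the origin is H = [[-10, 20], [20, -32]].
det H = -10·-32 − (20)² = -80 < 0, so H is indefinite.
Therefore the origin is a saddle point.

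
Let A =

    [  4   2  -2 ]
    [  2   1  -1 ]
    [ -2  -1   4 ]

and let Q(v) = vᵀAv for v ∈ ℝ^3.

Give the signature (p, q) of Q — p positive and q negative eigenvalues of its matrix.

Applying the same elementary operations to the rows and columns of A produces a congruent diagonal matrix with entries 4, 0, 3.
So there are 2 positive, 1 zero pivots.

(2, 0)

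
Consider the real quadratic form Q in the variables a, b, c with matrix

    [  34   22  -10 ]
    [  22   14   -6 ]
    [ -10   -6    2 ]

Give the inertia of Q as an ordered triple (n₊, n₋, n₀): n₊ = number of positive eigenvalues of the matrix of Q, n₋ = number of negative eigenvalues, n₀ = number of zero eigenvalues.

(1, 1, 1)

Applying the same elementary operations to the rows and columns of A produces a congruent diagonal matrix with entries 34, -4/17, 0.
So there are 1 positive, 1 negative, 1 zero pivots.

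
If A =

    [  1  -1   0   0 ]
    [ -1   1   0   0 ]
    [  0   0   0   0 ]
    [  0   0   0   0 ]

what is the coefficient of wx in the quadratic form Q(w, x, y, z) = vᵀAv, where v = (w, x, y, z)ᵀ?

The coefficient of wx is A[1,2] + A[2,1] = 2·(-1) = -2.

-2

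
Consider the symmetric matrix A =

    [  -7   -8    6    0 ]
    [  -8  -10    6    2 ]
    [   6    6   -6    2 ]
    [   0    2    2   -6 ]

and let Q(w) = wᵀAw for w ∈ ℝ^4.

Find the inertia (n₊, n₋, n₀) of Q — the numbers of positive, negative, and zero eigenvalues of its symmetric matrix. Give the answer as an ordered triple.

Symmetric row and column elimination reduces A to a congruent diagonal form with pivots -7, -6/7, 0, -4/3.
So there are 3 negative, 1 zero pivots.

(0, 3, 1)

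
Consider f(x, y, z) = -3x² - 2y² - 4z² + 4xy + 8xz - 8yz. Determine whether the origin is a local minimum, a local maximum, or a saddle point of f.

saddle point

The Hessian at the origin is H = [[-6, 4, 8], [4, -4, -8], [8, -8, -8]].
An LDLᵀ factorisation of H has diagonal entries -6, -4/3, 8.
So there are 1 positive, 2 negative pivots.
H is indefinite, so the origin is a saddle point.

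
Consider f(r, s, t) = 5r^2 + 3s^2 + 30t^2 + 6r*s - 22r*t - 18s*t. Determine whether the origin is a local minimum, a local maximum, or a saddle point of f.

The Hessian at the origin is H = [[10, 6, -22], [6, 6, -18], [-22, -18, 60]].
Row-reducing H symmetrically gives the diagonal entries 10, 12/5, 2.
Counting signs: 3 positive.
H is positive definite, so the origin is a strict local minimum.

local minimum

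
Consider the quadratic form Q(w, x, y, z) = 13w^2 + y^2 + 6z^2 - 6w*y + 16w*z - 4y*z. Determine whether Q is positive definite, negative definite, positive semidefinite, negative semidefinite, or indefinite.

Write A = [[13, 0, -3, 8], [0, 0, 0, 0], [-3, 0, 1, -2], [8, 0, -2, 6]].
Symmetric row and column elimination reduces A to a congruent diagonal form with pivots 13, 0, 4/13, 1.
So there are 3 positive, 1 zero pivots.
Hence Q is positive semidefinite.

positive semidefinite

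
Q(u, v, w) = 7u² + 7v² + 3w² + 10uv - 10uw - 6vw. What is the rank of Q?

3

Write A = [[7, 5, -5], [5, 7, -3], [-5, -3, 3]].
Applying the same elementary operations to the rows and columns of A produces a congruent diagonal matrix with entries 7, 24/7, -2/3.
That gives 2 positive, 1 negative pivots.
The rank is the number of nonzero pivots: 3.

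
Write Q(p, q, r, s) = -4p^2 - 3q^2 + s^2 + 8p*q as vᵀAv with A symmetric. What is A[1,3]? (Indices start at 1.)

The coefficient of p·r in Q is 0. For a symmetric A this equals A[1,3] + A[3,1] = 2·A[1,3].
So A[1,3] = 0/2 = 0.

0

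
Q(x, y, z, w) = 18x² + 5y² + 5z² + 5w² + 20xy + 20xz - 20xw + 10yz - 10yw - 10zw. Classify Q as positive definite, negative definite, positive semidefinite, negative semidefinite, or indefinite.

indefinite

The symmetric matrix is A = [[18, 10, 10, -10], [10, 5, 5, -5], [10, 5, 5, -5], [-10, -5, -5, 5]].
Symmetric row and column elimination reduces A to a congruent diagonal form with pivots 18, -5/9, 0, 0.
Counting signs: 1 positive, 1 negative, 2 zero.
Hence Q is indefinite.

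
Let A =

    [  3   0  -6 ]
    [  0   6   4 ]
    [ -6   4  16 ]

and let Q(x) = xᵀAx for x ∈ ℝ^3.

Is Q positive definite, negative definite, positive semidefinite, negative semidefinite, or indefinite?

positive definite

Leading principal minors: Δ_1 = 3, Δ_2 = 18, Δ_3 = 24.
All leading principal minors are positive, so by Sylvester's criterion Q is positive definite.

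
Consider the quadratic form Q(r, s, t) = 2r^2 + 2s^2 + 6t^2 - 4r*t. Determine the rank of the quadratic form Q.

The associated matrix is A = [[2, 0, -2], [0, 2, 0], [-2, 0, 6]].
Congruent diagonalization of A (simultaneous row and column reduction) yields pivots 2, 2, 4.
So there are 3 positive pivots.
The rank is the number of nonzero pivots: 3.

3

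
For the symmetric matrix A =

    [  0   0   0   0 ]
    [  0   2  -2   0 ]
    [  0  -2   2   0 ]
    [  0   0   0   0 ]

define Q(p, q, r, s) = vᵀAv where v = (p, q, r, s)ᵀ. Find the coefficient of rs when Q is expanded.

0

The coefficient of rs is A[3,4] + A[4,3] = 2·0 = 0.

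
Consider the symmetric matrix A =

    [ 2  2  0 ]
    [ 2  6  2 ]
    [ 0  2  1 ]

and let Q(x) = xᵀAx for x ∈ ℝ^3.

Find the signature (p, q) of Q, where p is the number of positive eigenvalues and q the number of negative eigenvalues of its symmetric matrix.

(2, 0)

Symmetric row and column elimination reduces A to a congruent diagonal form with pivots 2, 4, 0.
Counting signs: 2 positive, 1 zero.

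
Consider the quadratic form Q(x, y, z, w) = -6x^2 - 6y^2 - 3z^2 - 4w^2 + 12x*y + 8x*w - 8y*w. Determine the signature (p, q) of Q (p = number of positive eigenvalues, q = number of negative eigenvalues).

The symmetric matrix is A = [[-6, 6, 0, 4], [6, -6, 0, -4], [0, 0, -3, 0], [4, -4, 0, -4]].
Symmetric row and column elimination reduces A to a congruent diagonal form with pivots -6, 0, -3, -4/3.
Counting signs: 3 negative, 1 zero.

(0, 3)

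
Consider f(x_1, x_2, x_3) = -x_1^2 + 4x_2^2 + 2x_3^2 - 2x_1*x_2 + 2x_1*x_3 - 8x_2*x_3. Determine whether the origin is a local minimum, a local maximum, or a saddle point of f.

saddle point

The Hessian at the origin is H = [[-2, -2, 2], [-2, 8, -8], [2, -8, 4]].
Symmetric row and column elimination reduces H to a congruent diagonal form with pivots -2, 10, -4.
Counting signs: 1 positive, 2 negative.
H is indefinite, so the origin is a saddle point.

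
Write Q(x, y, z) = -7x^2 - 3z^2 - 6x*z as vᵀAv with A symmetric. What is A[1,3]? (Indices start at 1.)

The coefficient of x·z in Q is -6. For a symmetric A this equals A[1,3] + A[3,1] = 2·A[1,3].
So A[1,3] = -6/2 = -3.

-3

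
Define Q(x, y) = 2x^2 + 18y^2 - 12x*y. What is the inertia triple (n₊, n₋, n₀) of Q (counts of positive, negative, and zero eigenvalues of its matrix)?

(1, 0, 1)

The associated matrix is A = [[2, -6], [-6, 18]].
Symmetric row and column elimination reduces A to a congruent diagonal form with pivots 2, 0.
That gives 1 positive, 1 zero pivots.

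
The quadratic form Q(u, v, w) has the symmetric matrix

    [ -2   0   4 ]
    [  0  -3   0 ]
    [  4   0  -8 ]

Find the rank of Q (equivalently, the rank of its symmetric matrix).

Row-reducing A symmetrically gives the diagonal entries -2, -3, 0.
So there are 2 negative, 1 zero pivots.
The rank is the number of nonzero pivots: 2.

2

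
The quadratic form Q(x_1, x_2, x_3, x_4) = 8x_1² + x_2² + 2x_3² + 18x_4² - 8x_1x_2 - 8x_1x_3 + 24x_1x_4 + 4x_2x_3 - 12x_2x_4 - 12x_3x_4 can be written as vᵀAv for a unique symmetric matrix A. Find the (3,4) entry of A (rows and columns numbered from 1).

The coefficient of x_3·x_4 in Q is -12. For a symmetric A this equals A[3,4] + A[4,3] = 2·A[3,4].
So A[3,4] = -12/2 = -6.

-6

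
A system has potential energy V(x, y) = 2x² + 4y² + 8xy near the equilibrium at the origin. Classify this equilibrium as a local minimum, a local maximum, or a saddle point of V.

saddle point

The Hessian at the origin is H = [[4, 8], [8, 8]].
det H = 4·8 − (8)² = -32 < 0, so H is indefinite.
Therefore the origin is a saddle point.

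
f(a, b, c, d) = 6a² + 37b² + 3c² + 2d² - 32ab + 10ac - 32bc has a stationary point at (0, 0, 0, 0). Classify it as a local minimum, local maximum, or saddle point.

The Hessian at the origin is H = [[12, -32, 10, 0], [-32, 74, -32, 0], [10, -32, 6, 0], [0, 0, 0, 4]].
An LDLᵀ factorisation of H has diagonal entries 12, -34/3, 3/17, 4.
Counting signs: 3 positive, 1 negative.
H is indefinite, so the origin is a saddle point.

saddle point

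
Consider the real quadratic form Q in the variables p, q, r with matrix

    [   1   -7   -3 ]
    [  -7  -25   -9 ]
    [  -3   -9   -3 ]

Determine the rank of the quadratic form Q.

3

An LDLᵀ factorisation of A has diagonal entries 1, -74, 6/37.
That gives 2 positive, 1 negative pivots.
The rank is the number of nonzero pivots: 3.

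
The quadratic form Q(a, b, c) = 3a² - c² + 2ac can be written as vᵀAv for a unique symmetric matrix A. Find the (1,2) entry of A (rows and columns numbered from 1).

0

The coefficient of a·b in Q is 0. For a symmetric A this equals A[1,2] + A[2,1] = 2·A[1,2].
So A[1,2] = 0/2 = 0.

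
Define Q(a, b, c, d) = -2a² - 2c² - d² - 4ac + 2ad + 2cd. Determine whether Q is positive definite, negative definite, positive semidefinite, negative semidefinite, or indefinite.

negative semidefinite

The associated matrix is A = [[-2, 0, -2, 1], [0, 0, 0, 0], [-2, 0, -2, 1], [1, 0, 1, -1]].
Congruent diagonalization of A (simultaneous row and column reduction) yields pivots -2, 0, 0, -1/2.
Counting signs: 2 negative, 2 zero.
Hence Q is negative semidefinite.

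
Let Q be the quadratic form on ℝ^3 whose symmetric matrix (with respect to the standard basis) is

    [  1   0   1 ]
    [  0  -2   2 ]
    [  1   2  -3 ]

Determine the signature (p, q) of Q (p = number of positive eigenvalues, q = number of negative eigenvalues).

(1, 2)

Row-reducing A symmetrically gives the diagonal entries 1, -2, -2.
That gives 1 positive, 2 negative pivots.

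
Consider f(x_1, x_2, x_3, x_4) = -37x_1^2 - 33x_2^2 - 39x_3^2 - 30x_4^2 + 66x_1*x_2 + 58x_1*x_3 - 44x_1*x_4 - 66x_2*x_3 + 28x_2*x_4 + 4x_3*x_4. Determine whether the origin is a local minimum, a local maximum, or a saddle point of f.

local maximum

The Hessian at the origin is H = [[-74, 66, 58, -44], [66, -66, -66, 28], [58, -66, -78, 4], [-44, 28, 4, -60]].
An LDLᵀ factorisation of H has diagonal entries -74, -264/37, -4, -4/33.
That gives 4 negative pivots.
H is negative definite, so the origin is a strict local maximum.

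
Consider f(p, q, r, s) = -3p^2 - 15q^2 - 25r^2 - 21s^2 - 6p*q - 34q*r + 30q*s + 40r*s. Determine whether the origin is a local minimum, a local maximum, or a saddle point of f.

The Hessian at the origin is H = [[-6, -6, 0, 0], [-6, -30, -34, 30], [0, -34, -50, 40], [0, 30, 40, -42]].
An LDLᵀ factorisation of H has diagonal entries -6, -24, -11/6, -12/11.
That gives 4 negative pivots.
H is negative definite, so the origin is a strict local maximum.

local maximum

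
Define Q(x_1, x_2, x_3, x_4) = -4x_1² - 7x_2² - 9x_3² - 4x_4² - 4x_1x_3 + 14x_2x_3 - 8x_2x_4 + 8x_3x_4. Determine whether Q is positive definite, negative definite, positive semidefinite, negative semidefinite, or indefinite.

negative definite

The associated matrix is A = [[-4, 0, -2, 0], [0, -7, 7, -4], [-2, 7, -9, 4], [0, -4, 4, -4]].
Row-reducing A symmetrically gives the diagonal entries -4, -7, -1, -12/7.
So there are 4 negative pivots.
Hence Q is negative definite.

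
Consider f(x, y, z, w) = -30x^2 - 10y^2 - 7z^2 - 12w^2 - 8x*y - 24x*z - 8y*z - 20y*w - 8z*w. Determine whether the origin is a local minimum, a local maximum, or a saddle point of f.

The Hessian at the origin is H = [[-60, -8, -24, 0], [-8, -20, -8, -20], [-24, -8, -14, -8], [0, -20, -8, -24]].
Symmetric row and column elimination reduces H to a congruent diagonal form with pivots -60, -284/15, -226/71, -20/113.
Counting signs: 4 negative.
H is negative definite, so the origin is a strict local maximum.

local maximum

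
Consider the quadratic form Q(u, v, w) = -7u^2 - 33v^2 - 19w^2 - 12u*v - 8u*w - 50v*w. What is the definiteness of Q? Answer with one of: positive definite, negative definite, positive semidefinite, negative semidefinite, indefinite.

The symmetric matrix of Q is A = [[-7, -6, -4], [-6, -33, -25], [-4, -25, -19]].
Leading principal minors: Δ_1 = -7, Δ_2 = 195, Δ_3 = -2.
The signs alternate starting with Δ_1 < 0, so by Sylvester's criterion Q is negative definite.

negative definite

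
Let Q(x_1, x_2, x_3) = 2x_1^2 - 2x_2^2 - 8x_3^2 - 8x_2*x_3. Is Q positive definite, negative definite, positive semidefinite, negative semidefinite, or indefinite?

Write A = [[2, 0, 0], [0, -2, -4], [0, -4, -8]].
Applying the same elementary operations to the rows and columns of A produces a congruent diagonal matrix with entries 2, -2, 0.
That gives 1 positive, 1 negative, 1 zero pivots.
Hence Q is indefinite.

indefinite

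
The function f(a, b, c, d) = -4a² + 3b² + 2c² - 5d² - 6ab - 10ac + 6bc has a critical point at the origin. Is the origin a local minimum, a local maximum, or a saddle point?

The Hessian at the origin is H = [[-8, -6, -10, 0], [-6, 6, 6, 0], [-10, 6, 4, 0], [0, 0, 0, -10]].
Row-reducing H symmetrically gives the diagonal entries -8, 21/2, -6/7, -10.
Counting signs: 1 positive, 3 negative.
H is indefinite, so the origin is a saddle point.

saddle point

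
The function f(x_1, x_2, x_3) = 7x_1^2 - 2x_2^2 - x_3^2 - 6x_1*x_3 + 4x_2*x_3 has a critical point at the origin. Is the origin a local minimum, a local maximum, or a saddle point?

The Hessian at the origin is H = [[14, 0, -6], [0, -4, 4], [-6, 4, -2]].
Row-reducing H symmetrically gives the diagonal entries 14, -4, -4/7.
So there are 1 positive, 2 negative pivots.
H is indefinite, so the origin is a saddle point.

saddle point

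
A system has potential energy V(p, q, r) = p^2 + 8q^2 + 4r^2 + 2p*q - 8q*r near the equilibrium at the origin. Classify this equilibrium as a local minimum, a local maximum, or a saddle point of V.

The Hessian at the origin is H = [[2, 2, 0], [2, 16, -8], [0, -8, 8]].
Congruent diagonalization of H (simultaneous row and column reduction) yields pivots 2, 14, 24/7.
Counting signs: 3 positive.
H is positive definite, so the origin is a strict local minimum.

local minimum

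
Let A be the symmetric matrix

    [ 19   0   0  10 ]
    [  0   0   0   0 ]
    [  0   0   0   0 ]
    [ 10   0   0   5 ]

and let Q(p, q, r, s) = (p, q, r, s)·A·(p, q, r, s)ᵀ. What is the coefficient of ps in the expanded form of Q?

20

The coefficient of ps is A[1,4] + A[4,1] = 2·10 = 20.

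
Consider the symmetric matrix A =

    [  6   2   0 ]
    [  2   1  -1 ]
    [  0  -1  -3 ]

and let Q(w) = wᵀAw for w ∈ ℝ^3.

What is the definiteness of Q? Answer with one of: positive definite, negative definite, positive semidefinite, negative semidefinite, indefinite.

Row-reducing A symmetrically gives the diagonal entries 6, 1/3, -6.
Counting signs: 2 positive, 1 negative.
Hence Q is indefinite.

indefinite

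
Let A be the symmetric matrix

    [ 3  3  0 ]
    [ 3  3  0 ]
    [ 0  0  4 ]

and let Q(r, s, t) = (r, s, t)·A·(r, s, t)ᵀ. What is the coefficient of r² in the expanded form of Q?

3

The coefficient of r² is the diagonal entry A[1,1] = 3.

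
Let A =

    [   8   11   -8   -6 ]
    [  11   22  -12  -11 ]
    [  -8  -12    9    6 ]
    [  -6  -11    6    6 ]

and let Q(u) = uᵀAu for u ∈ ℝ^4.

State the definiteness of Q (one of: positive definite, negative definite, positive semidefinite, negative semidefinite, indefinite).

Symmetric row and column elimination reduces A to a congruent diagonal form with pivots 8, 55/8, 47/55, 10/47.
So there are 4 positive pivots.
Hence Q is positive definite.

positive definite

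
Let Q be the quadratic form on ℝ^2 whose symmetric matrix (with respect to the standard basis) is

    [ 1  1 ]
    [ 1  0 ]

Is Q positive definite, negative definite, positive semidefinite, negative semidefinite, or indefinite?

For the 2×2 matrix [[1, 1], [1, 0]]: det = 1·0 − (1)² = -1, trace = 1.
det < 0 so the eigenvalues have opposite signs; the form is indefinite.

indefinite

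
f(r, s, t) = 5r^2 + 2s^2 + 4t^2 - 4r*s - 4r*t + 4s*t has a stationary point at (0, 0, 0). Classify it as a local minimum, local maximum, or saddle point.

The Hessian at the origin is H = [[10, -4, -4], [-4, 4, 4], [-4, 4, 8]].
Applying the same elementary operations to the rows and columns of H produces a congruent diagonal matrix with entries 10, 12/5, 4.
That gives 3 positive pivots.
H is positive definite, so the origin is a strict local minimum.

local minimum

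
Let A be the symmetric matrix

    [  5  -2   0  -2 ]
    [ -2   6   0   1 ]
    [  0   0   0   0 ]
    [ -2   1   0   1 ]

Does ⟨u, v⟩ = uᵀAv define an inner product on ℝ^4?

no

Applying the same elementary operations to the rows and columns of A produces a congruent diagonal matrix with entries 5, 26/5, 0, 5/26.
That gives 3 positive, 1 zero pivots.
Hence Q is positive semidefinite.
⟨·,·⟩ is an inner product exactly when A is positive definite.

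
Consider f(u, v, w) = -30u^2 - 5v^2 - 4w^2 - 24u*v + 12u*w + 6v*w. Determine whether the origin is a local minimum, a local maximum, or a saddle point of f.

The Hessian at the origin is H = [[-60, -24, 12], [-24, -10, 6], [12, 6, -8]].
Symmetric row and column elimination reduces H to a congruent diagonal form with pivots -60, -2/5, -2.
That gives 3 negative pivots.
H is negative definite, so the origin is a strict local maximum.

local maximum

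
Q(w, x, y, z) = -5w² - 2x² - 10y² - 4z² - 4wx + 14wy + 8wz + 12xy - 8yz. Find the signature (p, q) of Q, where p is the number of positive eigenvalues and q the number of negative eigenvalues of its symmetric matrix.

The associated matrix is A = [[-5, -2, 7, 4], [-2, -2, 6, 0], [7, 6, -10, -4], [4, 0, -4, -4]].
Congruent diagonalization of A (simultaneous row and column reduction) yields pivots -5, -6/5, 25/3, 12/25.
Counting signs: 2 positive, 2 negative.

(2, 2)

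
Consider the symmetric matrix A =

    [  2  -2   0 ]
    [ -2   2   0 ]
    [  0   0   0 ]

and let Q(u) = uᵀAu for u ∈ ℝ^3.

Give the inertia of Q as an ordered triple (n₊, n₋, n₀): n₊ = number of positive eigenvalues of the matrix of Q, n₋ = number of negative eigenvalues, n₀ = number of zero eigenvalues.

(1, 0, 2)

Applying the same elementary operations to the rows and columns of A produces a congruent diagonal matrix with entries 2, 0, 0.
So there are 1 positive, 2 zero pivots.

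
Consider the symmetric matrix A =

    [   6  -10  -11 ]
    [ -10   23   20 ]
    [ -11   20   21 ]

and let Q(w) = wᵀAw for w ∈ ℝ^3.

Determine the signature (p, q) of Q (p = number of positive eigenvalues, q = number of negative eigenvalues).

An LDLᵀ factorisation of A has diagonal entries 6, 19/3, 15/38.
Counting signs: 3 positive.

(3, 0)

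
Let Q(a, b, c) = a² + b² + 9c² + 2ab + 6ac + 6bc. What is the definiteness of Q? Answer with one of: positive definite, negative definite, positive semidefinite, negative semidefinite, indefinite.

positive semidefinite

The associated matrix is A = [[1, 1, 3], [1, 1, 3], [3, 3, 9]].
Symmetric row and column elimination reduces A to a congruent diagonal form with pivots 1, 0, 0.
That gives 1 positive, 2 zero pivots.
Hence Q is positive semidefinite.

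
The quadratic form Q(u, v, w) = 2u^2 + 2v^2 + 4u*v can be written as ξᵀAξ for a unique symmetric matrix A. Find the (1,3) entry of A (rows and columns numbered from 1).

The coefficient of u·w in Q is 0. For a symmetric A this equals A[1,3] + A[3,1] = 2·A[1,3].
So A[1,3] = 0/2 = 0.

0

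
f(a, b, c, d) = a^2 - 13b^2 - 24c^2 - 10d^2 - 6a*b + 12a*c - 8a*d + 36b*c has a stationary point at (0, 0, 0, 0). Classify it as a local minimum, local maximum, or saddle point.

The Hessian at the origin is H = [[2, -6, 12, -8], [-6, -26, 36, 0], [12, 36, -48, 0], [-8, 0, 0, -20]].
Congruent diagonalization of H (simultaneous row and column reduction) yields pivots 2, -44, -24/11, -4.
That gives 1 positive, 3 negative pivots.
H is indefinite, so the origin is a saddle point.

saddle point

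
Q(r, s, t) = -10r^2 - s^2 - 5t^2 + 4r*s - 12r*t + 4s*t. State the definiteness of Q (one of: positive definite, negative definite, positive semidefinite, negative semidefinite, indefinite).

negative definite

The associated matrix is A = [[-10, 2, -6], [2, -1, 2], [-6, 2, -5]].
Row-reducing A symmetrically gives the diagonal entries -10, -3/5, -1/3.
Counting signs: 3 negative.
Hence Q is negative definite.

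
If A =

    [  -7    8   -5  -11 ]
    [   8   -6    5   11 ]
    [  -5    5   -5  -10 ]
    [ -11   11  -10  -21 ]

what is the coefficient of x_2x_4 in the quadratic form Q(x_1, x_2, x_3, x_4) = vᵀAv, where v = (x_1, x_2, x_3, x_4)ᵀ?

The coefficient of x_2x_4 is A[2,4] + A[4,2] = 2·11 = 22.

22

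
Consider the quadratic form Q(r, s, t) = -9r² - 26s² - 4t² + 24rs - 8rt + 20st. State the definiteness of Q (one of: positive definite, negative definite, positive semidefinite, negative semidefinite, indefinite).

negative definite

The symmetric matrix is A = [[-9, 12, -4], [12, -26, 10], [-4, 10, -4]].
Symmetric row and column elimination reduces A to a congruent diagonal form with pivots -9, -10, -2/45.
So there are 3 negative pivots.
Hence Q is negative definite.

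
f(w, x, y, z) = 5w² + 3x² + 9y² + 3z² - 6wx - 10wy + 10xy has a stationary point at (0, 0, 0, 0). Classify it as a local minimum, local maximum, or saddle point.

local minimum

The Hessian at the origin is H = [[10, -6, -10, 0], [-6, 6, 10, 0], [-10, 10, 18, 0], [0, 0, 0, 6]].
An LDLᵀ factorisation of H has diagonal entries 10, 12/5, 4/3, 6.
That gives 4 positive pivots.
H is positive definite, so the origin is a strict local minimum.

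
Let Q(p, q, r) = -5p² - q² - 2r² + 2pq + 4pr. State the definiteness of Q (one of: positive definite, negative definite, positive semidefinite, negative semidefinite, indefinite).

negative definite

The symmetric matrix of Q is A = [[-5, 1, 2], [1, -1, 0], [2, 0, -2]].
Leading principal minors: Δ_1 = -5, Δ_2 = 4, Δ_3 = -4.
The signs alternate starting with Δ_1 < 0, so by Sylvester's criterion Q is negative definite.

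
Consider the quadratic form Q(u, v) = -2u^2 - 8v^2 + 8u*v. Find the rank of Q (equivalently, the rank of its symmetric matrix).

Write A = [[-2, 4], [4, -8]].
Symmetric row and column elimination reduces A to a congruent diagonal form with pivots -2, 0.
That gives 1 negative, 1 zero pivots.
The rank is the number of nonzero pivots: 1.

1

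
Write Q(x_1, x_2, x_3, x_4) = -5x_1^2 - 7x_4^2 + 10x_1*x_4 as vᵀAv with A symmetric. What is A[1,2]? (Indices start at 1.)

The coefficient of x_1·x_2 in Q is 0. For a symmetric A this equals A[1,2] + A[2,1] = 2·A[1,2].
So A[1,2] = 0/2 = 0.

0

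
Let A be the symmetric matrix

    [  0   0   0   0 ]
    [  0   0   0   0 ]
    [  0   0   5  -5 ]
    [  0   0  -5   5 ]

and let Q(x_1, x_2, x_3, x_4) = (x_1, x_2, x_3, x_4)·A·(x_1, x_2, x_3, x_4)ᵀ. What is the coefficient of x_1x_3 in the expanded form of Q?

0

The coefficient of x_1x_3 is A[1,3] + A[3,1] = 2·0 = 0.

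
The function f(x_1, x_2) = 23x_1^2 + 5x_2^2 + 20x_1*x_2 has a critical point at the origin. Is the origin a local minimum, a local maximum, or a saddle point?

local minimum

The Hessian at the origin is H = [[46, 20], [20, 10]].
det H = 46·10 − (20)² = 60 > 0 and H[1,1] = 46 > 0, so H is positive definite.
Therefore the origin is a local minimum.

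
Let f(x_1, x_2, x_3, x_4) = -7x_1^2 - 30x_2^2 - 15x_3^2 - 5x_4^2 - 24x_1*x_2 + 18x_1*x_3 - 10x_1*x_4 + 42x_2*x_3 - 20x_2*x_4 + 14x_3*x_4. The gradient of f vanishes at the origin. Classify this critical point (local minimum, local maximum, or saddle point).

The Hessian at the origin is H = [[-14, -24, 18, -10], [-24, -60, 42, -20], [18, 42, -30, 14], [-10, -20, 14, -10]].
Congruent diagonalization of H (simultaneous row and column reduction) yields pivots -14, -132/7, -3/11, -4/3.
Counting signs: 4 negative.
H is negative definite, so the origin is a strict local maximum.

local maximum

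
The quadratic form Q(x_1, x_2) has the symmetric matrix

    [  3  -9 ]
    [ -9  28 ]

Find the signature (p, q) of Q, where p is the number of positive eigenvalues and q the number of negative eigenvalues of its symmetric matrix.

Congruent diagonalization of A (simultaneous row and column reduction) yields pivots 3, 1.
So there are 2 positive pivots.

(2, 0)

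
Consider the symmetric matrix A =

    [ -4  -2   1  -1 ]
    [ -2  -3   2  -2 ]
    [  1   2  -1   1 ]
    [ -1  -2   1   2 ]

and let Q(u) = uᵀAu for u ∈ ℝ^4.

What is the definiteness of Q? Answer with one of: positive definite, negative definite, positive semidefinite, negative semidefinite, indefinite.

Applying the same elementary operations to the rows and columns of A produces a congruent diagonal matrix with entries -4, -2, 3/8, 3.
Counting signs: 2 positive, 2 negative.
Hence Q is indefinite.

indefinite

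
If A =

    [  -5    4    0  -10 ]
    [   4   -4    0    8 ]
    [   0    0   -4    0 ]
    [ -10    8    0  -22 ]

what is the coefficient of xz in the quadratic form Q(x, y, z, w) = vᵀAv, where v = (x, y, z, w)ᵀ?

The coefficient of xz is A[1,3] + A[3,1] = 2·0 = 0.

0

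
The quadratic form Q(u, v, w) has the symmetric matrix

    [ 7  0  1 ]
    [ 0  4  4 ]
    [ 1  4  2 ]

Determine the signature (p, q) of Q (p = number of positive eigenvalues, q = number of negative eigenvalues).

(2, 1)

Symmetric row and column elimination reduces A to a congruent diagonal form with pivots 7, 4, -15/7.
So there are 2 positive, 1 negative pivots.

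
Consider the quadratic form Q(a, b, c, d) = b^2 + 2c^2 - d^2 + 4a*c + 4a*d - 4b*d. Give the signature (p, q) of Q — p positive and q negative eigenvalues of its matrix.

The symmetric matrix is A = [[0, 0, 2, 2], [0, 1, 0, -2], [2, 0, 2, 0], [2, -2, 0, -1]].
By Sylvester's law of inertia any congruent diagonalization of A has 2 positive, 2 negative and 0 zero entries.

(2, 2)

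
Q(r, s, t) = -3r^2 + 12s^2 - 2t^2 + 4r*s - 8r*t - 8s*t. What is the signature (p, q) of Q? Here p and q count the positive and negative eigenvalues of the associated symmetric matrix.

The associated matrix is A = [[-3, 2, -4], [2, 12, -4], [-4, -4, -2]].
Applying the same elementary operations to the rows and columns of A produces a congruent diagonal matrix with entries -3, 40/3, 0.
That gives 1 positive, 1 negative, 1 zero pivots.

(1, 1)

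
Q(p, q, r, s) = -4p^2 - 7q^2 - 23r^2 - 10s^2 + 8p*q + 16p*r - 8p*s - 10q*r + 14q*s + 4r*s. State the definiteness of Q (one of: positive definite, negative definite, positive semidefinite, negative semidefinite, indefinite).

negative definite

The symmetric matrix of Q is A = [[-4, 4, 8, -4], [4, -7, -5, 7], [8, -5, -23, 2], [-4, 7, 2, -10]].
Leading principal minors: Δ_1 = -4, Δ_2 = 12, Δ_3 = -48, Δ_4 = 36.
The signs alternate starting with Δ_1 < 0, so by Sylvester's criterion Q is negative definite.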